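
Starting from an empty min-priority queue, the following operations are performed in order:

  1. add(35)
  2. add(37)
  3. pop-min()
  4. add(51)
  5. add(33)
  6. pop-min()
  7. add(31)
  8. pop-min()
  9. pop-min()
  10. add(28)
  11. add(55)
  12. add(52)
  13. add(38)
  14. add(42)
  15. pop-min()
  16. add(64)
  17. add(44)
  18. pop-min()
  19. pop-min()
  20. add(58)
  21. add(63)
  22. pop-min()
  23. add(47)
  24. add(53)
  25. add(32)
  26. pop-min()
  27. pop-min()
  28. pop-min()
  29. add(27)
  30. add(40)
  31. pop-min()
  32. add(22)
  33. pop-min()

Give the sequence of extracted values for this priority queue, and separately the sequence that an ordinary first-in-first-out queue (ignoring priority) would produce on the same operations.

insert 35 → {35}
insert 37 → {35, 37}
pop-min → 35; now {37}
insert 51 → {37, 51}
insert 33 → {33, 37, 51}
pop-min → 33; now {37, 51}
insert 31 → {31, 37, 51}
pop-min → 31; now {37, 51}
pop-min → 37; now {51}
insert 28 → {28, 51}
insert 55 → {28, 51, 55}
insert 52 → {28, 51, 52, 55}
insert 38 → {28, 38, 51, 52, 55}
insert 42 → {28, 38, 42, 51, 52, 55}
pop-min → 28; now {38, 42, 51, 52, 55}
insert 64 → {38, 42, 51, 52, 55, 64}
insert 44 → {38, 42, 44, 51, 52, 55, 64}
pop-min → 38; now {42, 44, 51, 52, 55, 64}
pop-min → 42; now {44, 51, 52, 55, 64}
insert 58 → {44, 51, 52, 55, 58, 64}
insert 63 → {44, 51, 52, 55, 58, 63, 64}
pop-min → 44; now {51, 52, 55, 58, 63, 64}
insert 47 → {47, 51, 52, 55, 58, 63, 64}
insert 53 → {47, 51, 52, 53, 55, 58, 63, 64}
insert 32 → {32, 47, 51, 52, 53, 55, 58, 63, 64}
pop-min → 32; now {47, 51, 52, 53, 55, 58, 63, 64}
pop-min → 47; now {51, 52, 53, 55, 58, 63, 64}
pop-min → 51; now {52, 53, 55, 58, 63, 64}
insert 27 → {27, 52, 53, 55, 58, 63, 64}
insert 40 → {27, 40, 52, 53, 55, 58, 63, 64}
pop-min → 27; now {40, 52, 53, 55, 58, 63, 64}
insert 22 → {22, 40, 52, 53, 55, 58, 63, 64}
pop-min → 22; now {40, 52, 53, 55, 58, 63, 64}

priority queue: 35 → 33 → 31 → 37 → 28 → 38 → 42 → 44 → 32 → 47 → 51 → 27 → 22; FIFO queue: [35, 37, 51, 33, 31, 28, 55, 52, 38, 42, 64, 44, 58]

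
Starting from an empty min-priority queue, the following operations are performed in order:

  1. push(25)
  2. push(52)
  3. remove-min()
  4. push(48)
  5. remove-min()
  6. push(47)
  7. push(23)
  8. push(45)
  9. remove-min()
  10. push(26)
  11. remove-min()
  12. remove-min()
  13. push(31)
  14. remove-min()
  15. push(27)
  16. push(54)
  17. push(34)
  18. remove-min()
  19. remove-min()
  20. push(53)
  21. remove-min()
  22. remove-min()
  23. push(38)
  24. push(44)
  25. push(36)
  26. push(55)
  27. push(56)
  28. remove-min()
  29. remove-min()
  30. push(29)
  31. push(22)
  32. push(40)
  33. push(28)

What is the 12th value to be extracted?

38

insert 25 → {25}
insert 52 → {25, 52}
remove-min → 25; now {52}
insert 48 → {48, 52}
remove-min → 48; now {52}
insert 47 → {47, 52}
insert 23 → {23, 47, 52}
insert 45 → {23, 45, 47, 52}
remove-min → 23; now {45, 47, 52}
insert 26 → {26, 45, 47, 52}
remove-min → 26; now {45, 47, 52}
remove-min → 45; now {47, 52}
insert 31 → {31, 47, 52}
remove-min → 31; now {47, 52}
insert 27 → {27, 47, 52}
insert 54 → {27, 47, 52, 54}
insert 34 → {27, 34, 47, 52, 54}
remove-min → 27; now {34, 47, 52, 54}
remove-min → 34; now {47, 52, 54}
insert 53 → {47, 52, 53, 54}
remove-min → 47; now {52, 53, 54}
remove-min → 52; now {53, 54}
insert 38 → {38, 53, 54}
insert 44 → {38, 44, 53, 54}
insert 36 → {36, 38, 44, 53, 54}
insert 55 → {36, 38, 44, 53, 54, 55}
insert 56 → {36, 38, 44, 53, 54, 55, 56}
remove-min → 36; now {38, 44, 53, 54, 55, 56}
remove-min → 38; now {44, 53, 54, 55, 56}
insert 29 → {29, 44, 53, 54, 55, 56}
insert 22 → {22, 29, 44, 53, 54, 55, 56}
insert 40 → {22, 29, 40, 44, 53, 54, 55, 56}
insert 28 → {22, 28, 29, 40, 44, 53, 54, 55, 56}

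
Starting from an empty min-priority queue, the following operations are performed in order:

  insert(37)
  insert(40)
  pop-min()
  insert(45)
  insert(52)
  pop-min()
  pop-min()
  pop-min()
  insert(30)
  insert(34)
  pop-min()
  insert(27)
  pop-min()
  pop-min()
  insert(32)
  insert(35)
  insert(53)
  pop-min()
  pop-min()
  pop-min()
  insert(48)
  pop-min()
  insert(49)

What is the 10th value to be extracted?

insert 37 → {37}
insert 40 → {37, 40}
pop-min → 37; now {40}
insert 45 → {40, 45}
insert 52 → {40, 45, 52}
pop-min → 40; now {45, 52}
pop-min → 45; now {52}
pop-min → 52; now {}
insert 30 → {30}
insert 34 → {30, 34}
pop-min → 30; now {34}
insert 27 → {27, 34}
pop-min → 27; now {34}
pop-min → 34; now {}
insert 32 → {32}
insert 35 → {32, 35}
insert 53 → {32, 35, 53}
pop-min → 32; now {35, 53}
pop-min → 35; now {53}
pop-min → 53; now {}
insert 48 → {48}
pop-min → 48; now {}
insert 49 → {49}

53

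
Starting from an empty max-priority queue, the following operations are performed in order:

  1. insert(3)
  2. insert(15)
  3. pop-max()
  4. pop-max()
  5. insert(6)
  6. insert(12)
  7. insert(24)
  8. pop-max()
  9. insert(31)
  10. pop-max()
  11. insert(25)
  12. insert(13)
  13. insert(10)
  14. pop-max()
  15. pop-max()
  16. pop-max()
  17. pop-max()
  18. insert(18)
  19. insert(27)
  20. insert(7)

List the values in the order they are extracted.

insert 3 → {3}
insert 15 → {15, 3}
pop-max → 15; now {3}
pop-max → 3; now {}
insert 6 → {6}
insert 12 → {12, 6}
insert 24 → {24, 12, 6}
pop-max → 24; now {12, 6}
insert 31 → {31, 12, 6}
pop-max → 31; now {12, 6}
insert 25 → {25, 12, 6}
insert 13 → {25, 13, 12, 6}
insert 10 → {25, 13, 12, 10, 6}
pop-max → 25; now {13, 12, 10, 6}
pop-max → 13; now {12, 10, 6}
pop-max → 12; now {10, 6}
pop-max → 10; now {6}
insert 18 → {18, 6}
insert 27 → {27, 18, 6}
insert 7 → {27, 18, 7, 6}

15, 3, 24, 31, 25, 13, 12, 10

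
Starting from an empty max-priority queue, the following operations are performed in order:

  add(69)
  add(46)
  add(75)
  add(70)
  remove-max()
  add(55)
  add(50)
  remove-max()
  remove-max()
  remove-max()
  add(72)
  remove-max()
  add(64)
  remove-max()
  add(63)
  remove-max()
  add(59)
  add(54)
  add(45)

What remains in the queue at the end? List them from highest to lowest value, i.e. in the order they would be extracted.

insert 69 → {69}
insert 46 → {69, 46}
insert 75 → {75, 69, 46}
insert 70 → {75, 70, 69, 46}
remove-max → 75; now {70, 69, 46}
insert 55 → {70, 69, 55, 46}
insert 50 → {70, 69, 55, 50, 46}
remove-max → 70; now {69, 55, 50, 46}
remove-max → 69; now {55, 50, 46}
remove-max → 55; now {50, 46}
insert 72 → {72, 50, 46}
remove-max → 72; now {50, 46}
insert 64 → {64, 50, 46}
remove-max → 64; now {50, 46}
insert 63 → {63, 50, 46}
remove-max → 63; now {50, 46}
insert 59 → {59, 50, 46}
insert 54 → {59, 54, 50, 46}
insert 45 → {59, 54, 50, 46, 45}

59, 54, 50, 46, 45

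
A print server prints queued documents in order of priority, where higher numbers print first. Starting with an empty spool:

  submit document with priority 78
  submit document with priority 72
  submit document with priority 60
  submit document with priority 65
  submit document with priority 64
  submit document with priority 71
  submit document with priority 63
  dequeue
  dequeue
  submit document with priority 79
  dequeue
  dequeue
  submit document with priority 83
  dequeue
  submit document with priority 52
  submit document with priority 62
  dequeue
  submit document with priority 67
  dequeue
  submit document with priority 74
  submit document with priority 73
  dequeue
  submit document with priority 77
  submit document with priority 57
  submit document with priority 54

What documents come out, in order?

78 → 72 → 79 → 71 → 83 → 65 → 67 → 74

insert 78 → {78}
insert 72 → {78, 72}
insert 60 → {78, 72, 60}
insert 65 → {78, 72, 65, 60}
insert 64 → {78, 72, 65, 64, 60}
insert 71 → {78, 72, 71, 65, 64, 60}
insert 63 → {78, 72, 71, 65, 64, 63, 60}
dequeue → 78; now {72, 71, 65, 64, 63, 60}
dequeue → 72; now {71, 65, 64, 63, 60}
insert 79 → {79, 71, 65, 64, 63, 60}
dequeue → 79; now {71, 65, 64, 63, 60}
dequeue → 71; now {65, 64, 63, 60}
insert 83 → {83, 65, 64, 63, 60}
dequeue → 83; now {65, 64, 63, 60}
insert 52 → {65, 64, 63, 60, 52}
insert 62 → {65, 64, 63, 62, 60, 52}
dequeue → 65; now {64, 63, 62, 60, 52}
insert 67 → {67, 64, 63, 62, 60, 52}
dequeue → 67; now {64, 63, 62, 60, 52}
insert 74 → {74, 64, 63, 62, 60, 52}
insert 73 → {74, 73, 64, 63, 62, 60, 52}
dequeue → 74; now {73, 64, 63, 62, 60, 52}
insert 77 → {77, 73, 64, 63, 62, 60, 52}
insert 57 → {77, 73, 64, 63, 62, 60, 57, 52}
insert 54 → {77, 73, 64, 63, 62, 60, 57, 54, 52}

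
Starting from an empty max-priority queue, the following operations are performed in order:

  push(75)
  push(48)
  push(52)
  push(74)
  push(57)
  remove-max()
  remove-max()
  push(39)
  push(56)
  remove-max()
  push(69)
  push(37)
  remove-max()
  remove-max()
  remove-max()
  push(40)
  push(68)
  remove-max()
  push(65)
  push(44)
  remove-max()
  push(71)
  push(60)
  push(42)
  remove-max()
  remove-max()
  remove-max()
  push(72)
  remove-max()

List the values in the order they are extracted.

75 → 74 → 57 → 69 → 56 → 52 → 68 → 65 → 71 → 60 → 48 → 72

insert 75 → {75}
insert 48 → {75, 48}
insert 52 → {75, 52, 48}
insert 74 → {75, 74, 52, 48}
insert 57 → {75, 74, 57, 52, 48}
remove-max → 75; now {74, 57, 52, 48}
remove-max → 74; now {57, 52, 48}
insert 39 → {57, 52, 48, 39}
insert 56 → {57, 56, 52, 48, 39}
remove-max → 57; now {56, 52, 48, 39}
insert 69 → {69, 56, 52, 48, 39}
insert 37 → {69, 56, 52, 48, 39, 37}
remove-max → 69; now {56, 52, 48, 39, 37}
remove-max → 56; now {52, 48, 39, 37}
remove-max → 52; now {48, 39, 37}
insert 40 → {48, 40, 39, 37}
insert 68 → {68, 48, 40, 39, 37}
remove-max → 68; now {48, 40, 39, 37}
insert 65 → {65, 48, 40, 39, 37}
insert 44 → {65, 48, 44, 40, 39, 37}
remove-max → 65; now {48, 44, 40, 39, 37}
insert 71 → {71, 48, 44, 40, 39, 37}
insert 60 → {71, 60, 48, 44, 40, 39, 37}
insert 42 → {71, 60, 48, 44, 42, 40, 39, 37}
remove-max → 71; now {60, 48, 44, 42, 40, 39, 37}
remove-max → 60; now {48, 44, 42, 40, 39, 37}
remove-max → 48; now {44, 42, 40, 39, 37}
insert 72 → {72, 44, 42, 40, 39, 37}
remove-max → 72; now {44, 42, 40, 39, 37}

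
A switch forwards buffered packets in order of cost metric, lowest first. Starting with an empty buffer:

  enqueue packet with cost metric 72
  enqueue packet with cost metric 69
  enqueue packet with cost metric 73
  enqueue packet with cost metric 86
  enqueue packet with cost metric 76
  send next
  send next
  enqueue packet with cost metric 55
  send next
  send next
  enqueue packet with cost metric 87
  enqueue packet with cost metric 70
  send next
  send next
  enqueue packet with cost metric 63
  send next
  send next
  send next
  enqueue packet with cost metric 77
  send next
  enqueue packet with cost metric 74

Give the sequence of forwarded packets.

insert 72 → {72}
insert 69 → {69, 72}
insert 73 → {69, 72, 73}
insert 86 → {69, 72, 73, 86}
insert 76 → {69, 72, 73, 76, 86}
send next → 69; now {72, 73, 76, 86}
send next → 72; now {73, 76, 86}
insert 55 → {55, 73, 76, 86}
send next → 55; now {73, 76, 86}
send next → 73; now {76, 86}
insert 87 → {76, 86, 87}
insert 70 → {70, 76, 86, 87}
send next → 70; now {76, 86, 87}
send next → 76; now {86, 87}
insert 63 → {63, 86, 87}
send next → 63; now {86, 87}
send next → 86; now {87}
send next → 87; now {}
insert 77 → {77}
send next → 77; now {}
insert 74 → {74}

69, 72, 55, 73, 70, 76, 63, 86, 87, 77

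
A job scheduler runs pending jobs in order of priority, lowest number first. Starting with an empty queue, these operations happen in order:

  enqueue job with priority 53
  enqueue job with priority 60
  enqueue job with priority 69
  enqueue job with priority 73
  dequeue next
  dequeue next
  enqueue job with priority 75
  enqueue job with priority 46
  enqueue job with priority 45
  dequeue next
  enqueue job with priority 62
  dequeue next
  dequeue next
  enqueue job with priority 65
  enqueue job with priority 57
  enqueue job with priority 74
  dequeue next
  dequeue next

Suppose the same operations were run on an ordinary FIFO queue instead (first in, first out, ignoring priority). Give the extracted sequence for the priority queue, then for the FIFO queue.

priority queue: [53, 60, 45, 46, 62, 57, 65]; FIFO queue: [53, 60, 69, 73, 75, 46, 45]

insert 53 → {53}
insert 60 → {53, 60}
insert 69 → {53, 60, 69}
insert 73 → {53, 60, 69, 73}
dequeue next → 53; now {60, 69, 73}
dequeue next → 60; now {69, 73}
insert 75 → {69, 73, 75}
insert 46 → {46, 69, 73, 75}
insert 45 → {45, 46, 69, 73, 75}
dequeue next → 45; now {46, 69, 73, 75}
insert 62 → {46, 62, 69, 73, 75}
dequeue next → 46; now {62, 69, 73, 75}
dequeue next → 62; now {69, 73, 75}
insert 65 → {65, 69, 73, 75}
insert 57 → {57, 65, 69, 73, 75}
insert 74 → {57, 65, 69, 73, 74, 75}
dequeue next → 57; now {65, 69, 73, 74, 75}
dequeue next → 65; now {69, 73, 74, 75}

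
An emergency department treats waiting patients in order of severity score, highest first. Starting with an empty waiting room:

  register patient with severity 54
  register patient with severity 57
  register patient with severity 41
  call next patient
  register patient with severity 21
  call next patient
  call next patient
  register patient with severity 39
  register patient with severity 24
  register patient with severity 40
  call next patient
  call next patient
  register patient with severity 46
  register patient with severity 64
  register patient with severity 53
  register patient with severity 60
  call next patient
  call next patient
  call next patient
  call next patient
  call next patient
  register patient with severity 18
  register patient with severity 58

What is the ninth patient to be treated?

46

insert 54 → {54}
insert 57 → {57, 54}
insert 41 → {57, 54, 41}
call next patient → 57; now {54, 41}
insert 21 → {54, 41, 21}
call next patient → 54; now {41, 21}
call next patient → 41; now {21}
insert 39 → {39, 21}
insert 24 → {39, 24, 21}
insert 40 → {40, 39, 24, 21}
call next patient → 40; now {39, 24, 21}
call next patient → 39; now {24, 21}
insert 46 → {46, 24, 21}
insert 64 → {64, 46, 24, 21}
insert 53 → {64, 53, 46, 24, 21}
insert 60 → {64, 60, 53, 46, 24, 21}
call next patient → 64; now {60, 53, 46, 24, 21}
call next patient → 60; now {53, 46, 24, 21}
call next patient → 53; now {46, 24, 21}
call next patient → 46; now {24, 21}
call next patient → 24; now {21}
insert 18 → {21, 18}
insert 58 → {58, 21, 18}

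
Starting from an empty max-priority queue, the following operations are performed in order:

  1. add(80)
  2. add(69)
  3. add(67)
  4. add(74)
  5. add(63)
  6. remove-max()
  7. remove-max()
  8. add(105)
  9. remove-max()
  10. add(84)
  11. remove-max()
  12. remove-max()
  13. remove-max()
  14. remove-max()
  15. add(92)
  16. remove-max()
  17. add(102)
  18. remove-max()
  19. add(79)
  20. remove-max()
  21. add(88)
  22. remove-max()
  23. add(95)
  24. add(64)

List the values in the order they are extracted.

80, 74, 105, 84, 69, 67, 63, 92, 102, 79, 88

insert 80 → {80}
insert 69 → {80, 69}
insert 67 → {80, 69, 67}
insert 74 → {80, 74, 69, 67}
insert 63 → {80, 74, 69, 67, 63}
remove-max → 80; now {74, 69, 67, 63}
remove-max → 74; now {69, 67, 63}
insert 105 → {105, 69, 67, 63}
remove-max → 105; now {69, 67, 63}
insert 84 → {84, 69, 67, 63}
remove-max → 84; now {69, 67, 63}
remove-max → 69; now {67, 63}
remove-max → 67; now {63}
remove-max → 63; now {}
insert 92 → {92}
remove-max → 92; now {}
insert 102 → {102}
remove-max → 102; now {}
insert 79 → {79}
remove-max → 79; now {}
insert 88 → {88}
remove-max → 88; now {}
insert 95 → {95}
insert 64 → {95, 64}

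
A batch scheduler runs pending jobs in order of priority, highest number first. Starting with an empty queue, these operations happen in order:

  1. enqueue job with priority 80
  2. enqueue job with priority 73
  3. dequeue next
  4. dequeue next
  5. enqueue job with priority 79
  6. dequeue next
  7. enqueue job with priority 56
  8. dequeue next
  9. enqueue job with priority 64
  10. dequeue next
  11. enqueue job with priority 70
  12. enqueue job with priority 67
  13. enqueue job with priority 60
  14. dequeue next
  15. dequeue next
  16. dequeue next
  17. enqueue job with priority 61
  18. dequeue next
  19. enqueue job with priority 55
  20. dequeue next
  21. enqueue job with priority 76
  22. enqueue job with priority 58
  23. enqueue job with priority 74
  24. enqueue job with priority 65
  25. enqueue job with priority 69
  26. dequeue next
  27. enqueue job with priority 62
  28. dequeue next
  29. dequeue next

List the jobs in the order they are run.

[80, 73, 79, 56, 64, 70, 67, 60, 61, 55, 76, 74, 69]

insert 80 → {80}
insert 73 → {80, 73}
dequeue next → 80; now {73}
dequeue next → 73; now {}
insert 79 → {79}
dequeue next → 79; now {}
insert 56 → {56}
dequeue next → 56; now {}
insert 64 → {64}
dequeue next → 64; now {}
insert 70 → {70}
insert 67 → {70, 67}
insert 60 → {70, 67, 60}
dequeue next → 70; now {67, 60}
dequeue next → 67; now {60}
dequeue next → 60; now {}
insert 61 → {61}
dequeue next → 61; now {}
insert 55 → {55}
dequeue next → 55; now {}
insert 76 → {76}
insert 58 → {76, 58}
insert 74 → {76, 74, 58}
insert 65 → {76, 74, 65, 58}
insert 69 → {76, 74, 69, 65, 58}
dequeue next → 76; now {74, 69, 65, 58}
insert 62 → {74, 69, 65, 62, 58}
dequeue next → 74; now {69, 65, 62, 58}
dequeue next → 69; now {65, 62, 58}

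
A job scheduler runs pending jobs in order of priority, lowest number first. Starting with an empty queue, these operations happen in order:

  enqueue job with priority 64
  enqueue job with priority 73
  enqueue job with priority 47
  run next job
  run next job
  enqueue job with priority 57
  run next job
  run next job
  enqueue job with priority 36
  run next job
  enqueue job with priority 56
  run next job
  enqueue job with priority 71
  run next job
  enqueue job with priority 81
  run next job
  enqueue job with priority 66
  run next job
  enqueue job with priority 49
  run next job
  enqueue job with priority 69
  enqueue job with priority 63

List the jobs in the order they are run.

47 → 64 → 57 → 73 → 36 → 56 → 71 → 81 → 66 → 49

insert 64 → {64}
insert 73 → {64, 73}
insert 47 → {47, 64, 73}
run next job → 47; now {64, 73}
run next job → 64; now {73}
insert 57 → {57, 73}
run next job → 57; now {73}
run next job → 73; now {}
insert 36 → {36}
run next job → 36; now {}
insert 56 → {56}
run next job → 56; now {}
insert 71 → {71}
run next job → 71; now {}
insert 81 → {81}
run next job → 81; now {}
insert 66 → {66}
run next job → 66; now {}
insert 49 → {49}
run next job → 49; now {}
insert 69 → {69}
insert 63 → {63, 69}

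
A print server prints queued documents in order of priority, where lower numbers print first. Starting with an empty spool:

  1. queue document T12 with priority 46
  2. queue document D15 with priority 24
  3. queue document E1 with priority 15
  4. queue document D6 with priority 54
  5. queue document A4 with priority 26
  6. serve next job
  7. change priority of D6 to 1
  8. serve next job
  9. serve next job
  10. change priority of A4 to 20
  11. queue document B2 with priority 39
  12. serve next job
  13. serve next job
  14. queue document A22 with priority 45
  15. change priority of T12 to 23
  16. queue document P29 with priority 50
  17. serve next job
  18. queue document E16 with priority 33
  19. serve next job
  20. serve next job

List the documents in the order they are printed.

add T12 (priority 46) → {T12:46}
add D15 (priority 24) → {D15:24, T12:46}
add E1 (priority 15) → {E1:15, D15:24, T12:46}
add D6 (priority 54) → {E1:15, D15:24, T12:46, D6:54}
add A4 (priority 26) → {E1:15, D15:24, A4:26, T12:46, D6:54}
serve next job → E1; now {D15:24, A4:26, T12:46, D6:54}
update D6 to priority 1 → {D6:1, D15:24, A4:26, T12:46}
serve next job → D6; now {D15:24, A4:26, T12:46}
serve next job → D15; now {A4:26, T12:46}
update A4 to priority 20 → {A4:20, T12:46}
add B2 (priority 39) → {A4:20, B2:39, T12:46}
serve next job → A4; now {B2:39, T12:46}
serve next job → B2; now {T12:46}
add A22 (priority 45) → {A22:45, T12:46}
update T12 to priority 23 → {T12:23, A22:45}
add P29 (priority 50) → {T12:23, A22:45, P29:50}
serve next job → T12; now {A22:45, P29:50}
add E16 (priority 33) → {E16:33, A22:45, P29:50}
serve next job → E16; now {A22:45, P29:50}
serve next job → A22; now {P29:50}

[E1, D6, D15, A4, B2, T12, E16, A22]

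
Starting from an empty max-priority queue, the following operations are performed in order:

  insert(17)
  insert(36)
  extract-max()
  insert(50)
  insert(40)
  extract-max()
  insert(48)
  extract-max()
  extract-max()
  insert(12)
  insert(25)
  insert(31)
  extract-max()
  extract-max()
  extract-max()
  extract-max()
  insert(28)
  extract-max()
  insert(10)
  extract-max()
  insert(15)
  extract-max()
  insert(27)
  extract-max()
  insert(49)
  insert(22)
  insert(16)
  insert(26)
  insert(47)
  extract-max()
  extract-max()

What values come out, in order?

36, 50, 48, 40, 31, 25, 17, 12, 28, 10, 15, 27, 49, 47

insert 17 → {17}
insert 36 → {36, 17}
extract-max → 36; now {17}
insert 50 → {50, 17}
insert 40 → {50, 40, 17}
extract-max → 50; now {40, 17}
insert 48 → {48, 40, 17}
extract-max → 48; now {40, 17}
extract-max → 40; now {17}
insert 12 → {17, 12}
insert 25 → {25, 17, 12}
insert 31 → {31, 25, 17, 12}
extract-max → 31; now {25, 17, 12}
extract-max → 25; now {17, 12}
extract-max → 17; now {12}
extract-max → 12; now {}
insert 28 → {28}
extract-max → 28; now {}
insert 10 → {10}
extract-max → 10; now {}
insert 15 → {15}
extract-max → 15; now {}
insert 27 → {27}
extract-max → 27; now {}
insert 49 → {49}
insert 22 → {49, 22}
insert 16 → {49, 22, 16}
insert 26 → {49, 26, 22, 16}
insert 47 → {49, 47, 26, 22, 16}
extract-max → 49; now {47, 26, 22, 16}
extract-max → 47; now {26, 22, 16}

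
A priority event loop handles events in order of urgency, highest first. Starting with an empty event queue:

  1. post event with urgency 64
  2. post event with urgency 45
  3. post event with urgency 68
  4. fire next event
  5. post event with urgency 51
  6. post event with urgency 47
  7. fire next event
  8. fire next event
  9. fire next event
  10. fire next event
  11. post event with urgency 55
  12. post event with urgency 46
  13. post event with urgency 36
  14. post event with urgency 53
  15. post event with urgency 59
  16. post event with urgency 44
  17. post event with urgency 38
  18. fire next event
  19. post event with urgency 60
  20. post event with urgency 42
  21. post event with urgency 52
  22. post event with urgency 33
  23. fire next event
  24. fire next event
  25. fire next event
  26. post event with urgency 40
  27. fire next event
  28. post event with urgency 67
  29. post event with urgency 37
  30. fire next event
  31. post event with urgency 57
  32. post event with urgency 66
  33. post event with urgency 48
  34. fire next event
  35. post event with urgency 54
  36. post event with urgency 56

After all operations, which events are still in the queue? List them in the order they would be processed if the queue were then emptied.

insert 64 → {64}
insert 45 → {64, 45}
insert 68 → {68, 64, 45}
fire next event → 68; now {64, 45}
insert 51 → {64, 51, 45}
insert 47 → {64, 51, 47, 45}
fire next event → 64; now {51, 47, 45}
fire next event → 51; now {47, 45}
fire next event → 47; now {45}
fire next event → 45; now {}
insert 55 → {55}
insert 46 → {55, 46}
insert 36 → {55, 46, 36}
insert 53 → {55, 53, 46, 36}
insert 59 → {59, 55, 53, 46, 36}
insert 44 → {59, 55, 53, 46, 44, 36}
insert 38 → {59, 55, 53, 46, 44, 38, 36}
fire next event → 59; now {55, 53, 46, 44, 38, 36}
insert 60 → {60, 55, 53, 46, 44, 38, 36}
insert 42 → {60, 55, 53, 46, 44, 42, 38, 36}
insert 52 → {60, 55, 53, 52, 46, 44, 42, 38, 36}
insert 33 → {60, 55, 53, 52, 46, 44, 42, 38, 36, 33}
fire next event → 60; now {55, 53, 52, 46, 44, 42, 38, 36, 33}
fire next event → 55; now {53, 52, 46, 44, 42, 38, 36, 33}
fire next event → 53; now {52, 46, 44, 42, 38, 36, 33}
insert 40 → {52, 46, 44, 42, 40, 38, 36, 33}
fire next event → 52; now {46, 44, 42, 40, 38, 36, 33}
insert 67 → {67, 46, 44, 42, 40, 38, 36, 33}
insert 37 → {67, 46, 44, 42, 40, 38, 37, 36, 33}
fire next event → 67; now {46, 44, 42, 40, 38, 37, 36, 33}
insert 57 → {57, 46, 44, 42, 40, 38, 37, 36, 33}
insert 66 → {66, 57, 46, 44, 42, 40, 38, 37, 36, 33}
insert 48 → {66, 57, 48, 46, 44, 42, 40, 38, 37, 36, 33}
fire next event → 66; now {57, 48, 46, 44, 42, 40, 38, 37, 36, 33}
insert 54 → {57, 54, 48, 46, 44, 42, 40, 38, 37, 36, 33}
insert 56 → {57, 56, 54, 48, 46, 44, 42, 40, 38, 37, 36, 33}

57, 56, 54, 48, 46, 44, 42, 40, 38, 37, 36, 33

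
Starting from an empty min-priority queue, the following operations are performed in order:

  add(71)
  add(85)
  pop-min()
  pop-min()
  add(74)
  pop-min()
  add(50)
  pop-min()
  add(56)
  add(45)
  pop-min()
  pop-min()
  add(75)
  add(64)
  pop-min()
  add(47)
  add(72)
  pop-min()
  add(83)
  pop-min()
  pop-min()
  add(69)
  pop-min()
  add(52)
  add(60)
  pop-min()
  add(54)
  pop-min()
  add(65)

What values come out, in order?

insert 71 → {71}
insert 85 → {71, 85}
pop-min → 71; now {85}
pop-min → 85; now {}
insert 74 → {74}
pop-min → 74; now {}
insert 50 → {50}
pop-min → 50; now {}
insert 56 → {56}
insert 45 → {45, 56}
pop-min → 45; now {56}
pop-min → 56; now {}
insert 75 → {75}
insert 64 → {64, 75}
pop-min → 64; now {75}
insert 47 → {47, 75}
insert 72 → {47, 72, 75}
pop-min → 47; now {72, 75}
insert 83 → {72, 75, 83}
pop-min → 72; now {75, 83}
pop-min → 75; now {83}
insert 69 → {69, 83}
pop-min → 69; now {83}
insert 52 → {52, 83}
insert 60 → {52, 60, 83}
pop-min → 52; now {60, 83}
insert 54 → {54, 60, 83}
pop-min → 54; now {60, 83}
insert 65 → {60, 65, 83}

[71, 85, 74, 50, 45, 56, 64, 47, 72, 75, 69, 52, 54]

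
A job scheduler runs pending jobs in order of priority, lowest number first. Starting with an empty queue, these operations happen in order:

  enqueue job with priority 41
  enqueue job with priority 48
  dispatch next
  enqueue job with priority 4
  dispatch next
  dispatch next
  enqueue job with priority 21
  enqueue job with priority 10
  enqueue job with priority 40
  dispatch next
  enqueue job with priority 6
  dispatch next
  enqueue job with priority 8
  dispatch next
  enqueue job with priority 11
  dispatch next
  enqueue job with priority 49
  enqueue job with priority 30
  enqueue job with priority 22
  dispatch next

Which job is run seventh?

insert 41 → {41}
insert 48 → {41, 48}
dispatch next → 41; now {48}
insert 4 → {4, 48}
dispatch next → 4; now {48}
dispatch next → 48; now {}
insert 21 → {21}
insert 10 → {10, 21}
insert 40 → {10, 21, 40}
dispatch next → 10; now {21, 40}
insert 6 → {6, 21, 40}
dispatch next → 6; now {21, 40}
insert 8 → {8, 21, 40}
dispatch next → 8; now {21, 40}
insert 11 → {11, 21, 40}
dispatch next → 11; now {21, 40}
insert 49 → {21, 40, 49}
insert 30 → {21, 30, 40, 49}
insert 22 → {21, 22, 30, 40, 49}
dispatch next → 21; now {22, 30, 40, 49}

11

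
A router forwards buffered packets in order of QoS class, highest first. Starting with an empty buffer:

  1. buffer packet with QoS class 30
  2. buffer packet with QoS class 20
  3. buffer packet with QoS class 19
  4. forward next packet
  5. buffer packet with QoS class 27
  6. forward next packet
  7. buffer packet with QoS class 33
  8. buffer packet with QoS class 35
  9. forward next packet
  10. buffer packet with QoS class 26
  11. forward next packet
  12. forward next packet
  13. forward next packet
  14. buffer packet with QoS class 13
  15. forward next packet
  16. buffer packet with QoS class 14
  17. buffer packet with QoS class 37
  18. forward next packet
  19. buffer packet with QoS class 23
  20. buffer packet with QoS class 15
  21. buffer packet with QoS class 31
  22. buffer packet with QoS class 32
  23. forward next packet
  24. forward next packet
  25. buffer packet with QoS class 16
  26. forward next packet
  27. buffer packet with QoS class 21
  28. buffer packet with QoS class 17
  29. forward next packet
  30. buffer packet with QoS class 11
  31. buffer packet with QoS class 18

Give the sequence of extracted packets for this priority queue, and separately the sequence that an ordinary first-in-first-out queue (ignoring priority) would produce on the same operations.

priority queue: 30, 27, 35, 33, 26, 20, 19, 37, 32, 31, 23, 21; FIFO queue: 30, 20, 19, 27, 33, 35, 26, 13, 14, 37, 23, 15

insert 30 → {30}
insert 20 → {30, 20}
insert 19 → {30, 20, 19}
forward next packet → 30; now {20, 19}
insert 27 → {27, 20, 19}
forward next packet → 27; now {20, 19}
insert 33 → {33, 20, 19}
insert 35 → {35, 33, 20, 19}
forward next packet → 35; now {33, 20, 19}
insert 26 → {33, 26, 20, 19}
forward next packet → 33; now {26, 20, 19}
forward next packet → 26; now {20, 19}
forward next packet → 20; now {19}
insert 13 → {19, 13}
forward next packet → 19; now {13}
insert 14 → {14, 13}
insert 37 → {37, 14, 13}
forward next packet → 37; now {14, 13}
insert 23 → {23, 14, 13}
insert 15 → {23, 15, 14, 13}
insert 31 → {31, 23, 15, 14, 13}
insert 32 → {32, 31, 23, 15, 14, 13}
forward next packet → 32; now {31, 23, 15, 14, 13}
forward next packet → 31; now {23, 15, 14, 13}
insert 16 → {23, 16, 15, 14, 13}
forward next packet → 23; now {16, 15, 14, 13}
insert 21 → {21, 16, 15, 14, 13}
insert 17 → {21, 17, 16, 15, 14, 13}
forward next packet → 21; now {17, 16, 15, 14, 13}
insert 11 → {17, 16, 15, 14, 13, 11}
insert 18 → {18, 17, 16, 15, 14, 13, 11}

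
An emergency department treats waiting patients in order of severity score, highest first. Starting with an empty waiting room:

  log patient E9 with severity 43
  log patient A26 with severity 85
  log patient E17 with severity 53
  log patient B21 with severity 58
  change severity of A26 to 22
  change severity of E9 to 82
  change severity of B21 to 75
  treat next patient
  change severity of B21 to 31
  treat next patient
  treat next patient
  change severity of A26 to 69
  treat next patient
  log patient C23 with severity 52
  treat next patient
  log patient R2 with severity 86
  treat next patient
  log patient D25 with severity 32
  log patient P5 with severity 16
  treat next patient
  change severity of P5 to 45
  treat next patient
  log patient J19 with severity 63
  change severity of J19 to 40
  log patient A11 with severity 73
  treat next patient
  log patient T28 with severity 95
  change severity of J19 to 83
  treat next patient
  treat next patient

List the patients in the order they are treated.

add E9 (severity 43) → {E9:43}
add A26 (severity 85) → {A26:85, E9:43}
add E17 (severity 53) → {A26:85, E17:53, E9:43}
add B21 (severity 58) → {A26:85, B21:58, E17:53, E9:43}
update A26 to severity 22 → {B21:58, E17:53, E9:43, A26:22}
update E9 to severity 82 → {E9:82, B21:58, E17:53, A26:22}
update B21 to severity 75 → {E9:82, B21:75, E17:53, A26:22}
treat next patient → E9; now {B21:75, E17:53, A26:22}
update B21 to severity 31 → {E17:53, B21:31, A26:22}
treat next patient → E17; now {B21:31, A26:22}
treat next patient → B21; now {A26:22}
update A26 to severity 69 → {A26:69}
treat next patient → A26; now {}
add C23 (severity 52) → {C23:52}
treat next patient → C23; now {}
add R2 (severity 86) → {R2:86}
treat next patient → R2; now {}
add D25 (severity 32) → {D25:32}
add P5 (severity 16) → {D25:32, P5:16}
treat next patient → D25; now {P5:16}
update P5 to severity 45 → {P5:45}
treat next patient → P5; now {}
add J19 (severity 63) → {J19:63}
update J19 to severity 40 → {J19:40}
add A11 (severity 73) → {A11:73, J19:40}
treat next patient → A11; now {J19:40}
add T28 (severity 95) → {T28:95, J19:40}
update J19 to severity 83 → {T28:95, J19:83}
treat next patient → T28; now {J19:83}
treat next patient → J19; now {}

[E9, E17, B21, A26, C23, R2, D25, P5, A11, T28, J19]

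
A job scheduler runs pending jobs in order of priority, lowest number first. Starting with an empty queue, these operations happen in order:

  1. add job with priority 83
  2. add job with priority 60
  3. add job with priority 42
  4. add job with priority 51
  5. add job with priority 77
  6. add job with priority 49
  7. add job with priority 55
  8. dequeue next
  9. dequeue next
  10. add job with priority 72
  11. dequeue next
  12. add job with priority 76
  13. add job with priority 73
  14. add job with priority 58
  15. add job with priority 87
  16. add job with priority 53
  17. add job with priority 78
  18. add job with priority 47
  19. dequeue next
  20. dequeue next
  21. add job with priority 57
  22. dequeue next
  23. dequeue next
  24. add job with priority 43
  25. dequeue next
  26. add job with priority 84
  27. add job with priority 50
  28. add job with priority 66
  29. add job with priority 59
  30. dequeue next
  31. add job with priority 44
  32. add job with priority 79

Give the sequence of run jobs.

42, 49, 51, 47, 53, 55, 57, 43, 50

insert 83 → {83}
insert 60 → {60, 83}
insert 42 → {42, 60, 83}
insert 51 → {42, 51, 60, 83}
insert 77 → {42, 51, 60, 77, 83}
insert 49 → {42, 49, 51, 60, 77, 83}
insert 55 → {42, 49, 51, 55, 60, 77, 83}
dequeue next → 42; now {49, 51, 55, 60, 77, 83}
dequeue next → 49; now {51, 55, 60, 77, 83}
insert 72 → {51, 55, 60, 72, 77, 83}
dequeue next → 51; now {55, 60, 72, 77, 83}
insert 76 → {55, 60, 72, 76, 77, 83}
insert 73 → {55, 60, 72, 73, 76, 77, 83}
insert 58 → {55, 58, 60, 72, 73, 76, 77, 83}
insert 87 → {55, 58, 60, 72, 73, 76, 77, 83, 87}
insert 53 → {53, 55, 58, 60, 72, 73, 76, 77, 83, 87}
insert 78 → {53, 55, 58, 60, 72, 73, 76, 77, 78, 83, 87}
insert 47 → {47, 53, 55, 58, 60, 72, 73, 76, 77, 78, 83, 87}
dequeue next → 47; now {53, 55, 58, 60, 72, 73, 76, 77, 78, 83, 87}
dequeue next → 53; now {55, 58, 60, 72, 73, 76, 77, 78, 83, 87}
insert 57 → {55, 57, 58, 60, 72, 73, 76, 77, 78, 83, 87}
dequeue next → 55; now {57, 58, 60, 72, 73, 76, 77, 78, 83, 87}
dequeue next → 57; now {58, 60, 72, 73, 76, 77, 78, 83, 87}
insert 43 → {43, 58, 60, 72, 73, 76, 77, 78, 83, 87}
dequeue next → 43; now {58, 60, 72, 73, 76, 77, 78, 83, 87}
insert 84 → {58, 60, 72, 73, 76, 77, 78, 83, 84, 87}
insert 50 → {50, 58, 60, 72, 73, 76, 77, 78, 83, 84, 87}
insert 66 → {50, 58, 60, 66, 72, 73, 76, 77, 78, 83, 84, 87}
insert 59 → {50, 58, 59, 60, 66, 72, 73, 76, 77, 78, 83, 84, 87}
dequeue next → 50; now {58, 59, 60, 66, 72, 73, 76, 77, 78, 83, 84, 87}
insert 44 → {44, 58, 59, 60, 66, 72, 73, 76, 77, 78, 83, 84, 87}
insert 79 → {44, 58, 59, 60, 66, 72, 73, 76, 77, 78, 79, 83, 84, 87}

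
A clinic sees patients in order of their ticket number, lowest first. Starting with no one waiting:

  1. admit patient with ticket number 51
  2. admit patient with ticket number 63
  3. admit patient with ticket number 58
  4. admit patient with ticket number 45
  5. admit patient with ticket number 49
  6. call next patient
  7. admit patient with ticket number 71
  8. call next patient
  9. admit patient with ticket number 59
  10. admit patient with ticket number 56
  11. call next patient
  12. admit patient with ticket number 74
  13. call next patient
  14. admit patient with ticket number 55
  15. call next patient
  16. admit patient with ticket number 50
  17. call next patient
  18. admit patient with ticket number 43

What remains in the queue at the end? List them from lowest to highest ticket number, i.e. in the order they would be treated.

insert 51 → {51}
insert 63 → {51, 63}
insert 58 → {51, 58, 63}
insert 45 → {45, 51, 58, 63}
insert 49 → {45, 49, 51, 58, 63}
call next patient → 45; now {49, 51, 58, 63}
insert 71 → {49, 51, 58, 63, 71}
call next patient → 49; now {51, 58, 63, 71}
insert 59 → {51, 58, 59, 63, 71}
insert 56 → {51, 56, 58, 59, 63, 71}
call next patient → 51; now {56, 58, 59, 63, 71}
insert 74 → {56, 58, 59, 63, 71, 74}
call next patient → 56; now {58, 59, 63, 71, 74}
insert 55 → {55, 58, 59, 63, 71, 74}
call next patient → 55; now {58, 59, 63, 71, 74}
insert 50 → {50, 58, 59, 63, 71, 74}
call next patient → 50; now {58, 59, 63, 71, 74}
insert 43 → {43, 58, 59, 63, 71, 74}

43 → 58 → 59 → 63 → 71 → 74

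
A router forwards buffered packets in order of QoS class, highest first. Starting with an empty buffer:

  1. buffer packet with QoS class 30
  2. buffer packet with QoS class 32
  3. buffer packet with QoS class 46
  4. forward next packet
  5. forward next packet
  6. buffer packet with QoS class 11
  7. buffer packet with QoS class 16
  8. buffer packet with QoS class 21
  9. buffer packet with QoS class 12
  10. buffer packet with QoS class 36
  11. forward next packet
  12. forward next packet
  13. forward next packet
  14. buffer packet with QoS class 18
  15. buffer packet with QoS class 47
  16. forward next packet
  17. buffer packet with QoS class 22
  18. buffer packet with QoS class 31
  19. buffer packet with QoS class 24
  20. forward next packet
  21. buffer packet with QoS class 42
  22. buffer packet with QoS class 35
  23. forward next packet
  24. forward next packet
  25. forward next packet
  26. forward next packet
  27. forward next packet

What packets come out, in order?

46, 32, 36, 30, 21, 47, 31, 42, 35, 24, 22, 18

insert 30 → {30}
insert 32 → {32, 30}
insert 46 → {46, 32, 30}
forward next packet → 46; now {32, 30}
forward next packet → 32; now {30}
insert 11 → {30, 11}
insert 16 → {30, 16, 11}
insert 21 → {30, 21, 16, 11}
insert 12 → {30, 21, 16, 12, 11}
insert 36 → {36, 30, 21, 16, 12, 11}
forward next packet → 36; now {30, 21, 16, 12, 11}
forward next packet → 30; now {21, 16, 12, 11}
forward next packet → 21; now {16, 12, 11}
insert 18 → {18, 16, 12, 11}
insert 47 → {47, 18, 16, 12, 11}
forward next packet → 47; now {18, 16, 12, 11}
insert 22 → {22, 18, 16, 12, 11}
insert 31 → {31, 22, 18, 16, 12, 11}
insert 24 → {31, 24, 22, 18, 16, 12, 11}
forward next packet → 31; now {24, 22, 18, 16, 12, 11}
insert 42 → {42, 24, 22, 18, 16, 12, 11}
insert 35 → {42, 35, 24, 22, 18, 16, 12, 11}
forward next packet → 42; now {35, 24, 22, 18, 16, 12, 11}
forward next packet → 35; now {24, 22, 18, 16, 12, 11}
forward next packet → 24; now {22, 18, 16, 12, 11}
forward next packet → 22; now {18, 16, 12, 11}
forward next packet → 18; now {16, 12, 11}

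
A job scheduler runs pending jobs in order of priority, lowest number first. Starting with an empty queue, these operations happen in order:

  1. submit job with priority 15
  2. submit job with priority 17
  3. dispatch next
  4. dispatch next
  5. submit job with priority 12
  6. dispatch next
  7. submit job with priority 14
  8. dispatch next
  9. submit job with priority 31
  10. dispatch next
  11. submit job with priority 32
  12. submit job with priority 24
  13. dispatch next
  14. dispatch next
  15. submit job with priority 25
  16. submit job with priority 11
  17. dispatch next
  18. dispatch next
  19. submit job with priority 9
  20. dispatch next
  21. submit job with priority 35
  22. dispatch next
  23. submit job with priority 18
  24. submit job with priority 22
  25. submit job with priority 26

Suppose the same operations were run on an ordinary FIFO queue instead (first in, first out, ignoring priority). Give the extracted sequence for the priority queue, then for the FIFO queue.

priority queue: 15 → 17 → 12 → 14 → 31 → 24 → 32 → 11 → 25 → 9 → 35; FIFO queue: 15 → 17 → 12 → 14 → 31 → 32 → 24 → 25 → 11 → 9 → 35

insert 15 → {15}
insert 17 → {15, 17}
dispatch next → 15; now {17}
dispatch next → 17; now {}
insert 12 → {12}
dispatch next → 12; now {}
insert 14 → {14}
dispatch next → 14; now {}
insert 31 → {31}
dispatch next → 31; now {}
insert 32 → {32}
insert 24 → {24, 32}
dispatch next → 24; now {32}
dispatch next → 32; now {}
insert 25 → {25}
insert 11 → {11, 25}
dispatch next → 11; now {25}
dispatch next → 25; now {}
insert 9 → {9}
dispatch next → 9; now {}
insert 35 → {35}
dispatch next → 35; now {}
insert 18 → {18}
insert 22 → {18, 22}
insert 26 → {18, 22, 26}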